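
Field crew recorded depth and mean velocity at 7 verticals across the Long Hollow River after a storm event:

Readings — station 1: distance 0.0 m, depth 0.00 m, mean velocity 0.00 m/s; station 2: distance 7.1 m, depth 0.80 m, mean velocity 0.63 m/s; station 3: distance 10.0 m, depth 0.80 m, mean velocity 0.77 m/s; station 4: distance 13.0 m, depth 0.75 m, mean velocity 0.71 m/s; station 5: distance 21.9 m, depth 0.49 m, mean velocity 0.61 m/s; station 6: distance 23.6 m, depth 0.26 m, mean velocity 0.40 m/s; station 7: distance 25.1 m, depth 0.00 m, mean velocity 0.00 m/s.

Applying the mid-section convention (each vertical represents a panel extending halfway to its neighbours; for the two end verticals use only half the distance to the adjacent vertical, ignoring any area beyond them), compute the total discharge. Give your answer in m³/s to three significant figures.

9.26 m³/s

w_2 = (10.0 − 0.0)/2 = 5 m; q_2 = 0.63 × 0.80 × 5 = 2.520 m³/s
w_3 = (13.0 − 7.1)/2 = 2.95 m; q_3 = 0.77 × 0.80 × 2.95 = 1.817 m³/s
w_4 = (21.9 − 10.0)/2 = 5.95 m; q_4 = 0.71 × 0.75 × 5.95 = 3.168 m³/s
w_5 = (23.6 − 13.0)/2 = 5.3 m; q_5 = 0.61 × 0.49 × 5.3 = 1.584 m³/s
w_6 = (25.1 − 21.9)/2 = 1.6 m; q_6 = 0.40 × 0.26 × 1.6 = 0.1664 m³/s
Stations 1, 7 contribute zero (depth or velocity is 0).
Q = Σ qᵢ = 9.256 m³/s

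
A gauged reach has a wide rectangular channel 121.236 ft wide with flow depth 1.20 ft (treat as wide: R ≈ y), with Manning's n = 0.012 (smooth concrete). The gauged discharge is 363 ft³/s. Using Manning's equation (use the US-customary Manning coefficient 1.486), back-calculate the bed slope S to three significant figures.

0.000318

A = b·y = 121.236 × 1.20 = 145.5 ft²
Wide channel: R ≈ y = 1.20 ft
S = (Q·n / (1.486·A·R^(2/3)))² = (363×0.012 / (1.486×145.5×1.129))² = 0.0003184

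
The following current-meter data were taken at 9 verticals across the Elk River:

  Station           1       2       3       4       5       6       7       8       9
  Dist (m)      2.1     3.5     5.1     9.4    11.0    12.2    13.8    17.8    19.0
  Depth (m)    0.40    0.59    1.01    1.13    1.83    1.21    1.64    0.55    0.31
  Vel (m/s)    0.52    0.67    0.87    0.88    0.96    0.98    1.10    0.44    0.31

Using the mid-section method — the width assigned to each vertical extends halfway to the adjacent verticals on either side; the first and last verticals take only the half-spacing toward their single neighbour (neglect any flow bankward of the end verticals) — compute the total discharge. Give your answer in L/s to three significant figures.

w_1 = (3.5 − 2.1)/2 = 0.7 m; q_1 = 0.52 × 0.40 × 0.7 = 0.1456 m³/s
w_2 = (5.1 − 2.1)/2 = 1.5 m; q_2 = 0.67 × 0.59 × 1.5 = 0.5930 m³/s
w_3 = (9.4 − 3.5)/2 = 2.95 m; q_3 = 0.87 × 1.01 × 2.95 = 2.592 m³/s
w_4 = (11.0 − 5.1)/2 = 2.95 m; q_4 = 0.88 × 1.13 × 2.95 = 2.933 m³/s
w_5 = (12.2 − 9.4)/2 = 1.4 m; q_5 = 0.96 × 1.83 × 1.4 = 2.460 m³/s
w_6 = (13.8 − 11.0)/2 = 1.4 m; q_6 = 0.98 × 1.21 × 1.4 = 1.660 m³/s
w_7 = (17.8 − 12.2)/2 = 2.8 m; q_7 = 1.10 × 1.64 × 2.8 = 5.051 m³/s
w_8 = (19.0 − 13.8)/2 = 2.6 m; q_8 = 0.44 × 0.55 × 2.6 = 0.6292 m³/s
w_9 = (19.0 − 17.8)/2 = 0.6 m; q_9 = 0.31 × 0.31 × 0.6 = 0.05766 m³/s
Q = Σ qᵢ = 16.12 m³/s
= 16.12 × 1000 = 16120 L/s

16100 L/s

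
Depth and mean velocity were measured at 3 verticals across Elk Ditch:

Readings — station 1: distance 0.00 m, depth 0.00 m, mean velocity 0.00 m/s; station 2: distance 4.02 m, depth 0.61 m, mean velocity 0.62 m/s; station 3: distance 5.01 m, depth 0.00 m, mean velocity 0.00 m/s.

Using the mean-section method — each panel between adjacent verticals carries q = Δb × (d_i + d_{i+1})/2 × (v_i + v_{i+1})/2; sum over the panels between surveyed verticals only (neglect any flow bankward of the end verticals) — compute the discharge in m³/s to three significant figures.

0.474 m³/s

Panel 1-2: Δb = 4.02 m, d̄ = (0.00+0.61)/2 = 0.305, v̄ = (0.00+0.62)/2 = 0.31 → q = 4.02×0.305×0.31 = 0.3801 m³/s
Panel 2-3: Δb = 0.99 m, d̄ = (0.61+0.00)/2 = 0.305, v̄ = (0.62+0.00)/2 = 0.31 → q = 0.99×0.305×0.31 = 0.09360 m³/s
Q = Σ q = 0.4737 m³/s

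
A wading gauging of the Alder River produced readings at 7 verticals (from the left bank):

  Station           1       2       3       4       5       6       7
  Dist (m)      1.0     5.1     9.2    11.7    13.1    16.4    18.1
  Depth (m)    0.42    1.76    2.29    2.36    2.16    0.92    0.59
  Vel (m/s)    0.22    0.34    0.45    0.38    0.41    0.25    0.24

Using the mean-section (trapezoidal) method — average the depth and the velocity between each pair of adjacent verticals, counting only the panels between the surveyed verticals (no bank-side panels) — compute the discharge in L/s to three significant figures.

Panel 1-2: Δb = 4.1 m, d̄ = (0.42+1.76)/2 = 1.09, v̄ = (0.22+0.34)/2 = 0.28 → q = 4.1×1.09×0.28 = 1.251 m³/s
Panel 2-3: Δb = 4.1 m, d̄ = (1.76+2.29)/2 = 2.025, v̄ = (0.34+0.45)/2 = 0.395 → q = 4.1×2.025×0.395 = 3.279 m³/s
Panel 3-4: Δb = 2.5 m, d̄ = (2.29+2.36)/2 = 2.325, v̄ = (0.45+0.38)/2 = 0.415 → q = 2.5×2.325×0.415 = 2.412 m³/s
Panel 4-5: Δb = 1.4 m, d̄ = (2.36+2.16)/2 = 2.26, v̄ = (0.38+0.41)/2 = 0.395 → q = 1.4×2.26×0.395 = 1.250 m³/s
Panel 5-6: Δb = 3.3 m, d̄ = (2.16+0.92)/2 = 1.54, v̄ = (0.41+0.25)/2 = 0.33 → q = 3.3×1.54×0.33 = 1.677 m³/s
Panel 6-7: Δb = 1.7 m, d̄ = (0.92+0.59)/2 = 0.755, v̄ = (0.25+0.24)/2 = 0.245 → q = 1.7×0.755×0.245 = 0.3145 m³/s
Q = Σ q = 10.18 m³/s
= 10.18 × 1000 = 10180 L/s

10200 L/s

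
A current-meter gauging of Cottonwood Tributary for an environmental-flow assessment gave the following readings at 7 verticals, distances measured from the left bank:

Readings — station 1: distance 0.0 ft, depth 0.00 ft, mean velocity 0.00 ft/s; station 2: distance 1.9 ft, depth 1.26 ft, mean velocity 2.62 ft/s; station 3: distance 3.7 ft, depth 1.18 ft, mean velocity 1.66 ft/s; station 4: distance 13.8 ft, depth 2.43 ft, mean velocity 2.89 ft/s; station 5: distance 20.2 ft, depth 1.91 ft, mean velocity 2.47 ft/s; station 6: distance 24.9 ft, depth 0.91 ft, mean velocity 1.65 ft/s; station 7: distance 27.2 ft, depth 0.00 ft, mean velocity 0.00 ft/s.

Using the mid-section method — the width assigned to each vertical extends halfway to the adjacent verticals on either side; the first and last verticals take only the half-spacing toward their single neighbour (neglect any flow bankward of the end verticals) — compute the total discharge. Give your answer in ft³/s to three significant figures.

107 ft³/s

w_2 = (3.7 − 0.0)/2 = 1.85 ft; q_2 = 2.62 × 1.26 × 1.85 = 6.107 ft³/s
w_3 = (13.8 − 1.9)/2 = 5.95 ft; q_3 = 1.66 × 1.18 × 5.95 = 11.65 ft³/s
w_4 = (20.2 − 3.7)/2 = 8.25 ft; q_4 = 2.89 × 2.43 × 8.25 = 57.94 ft³/s
w_5 = (24.9 − 13.8)/2 = 5.55 ft; q_5 = 2.47 × 1.91 × 5.55 = 26.18 ft³/s
w_6 = (27.2 − 20.2)/2 = 3.5 ft; q_6 = 1.65 × 0.91 × 3.5 = 5.255 ft³/s
Stations 1, 7 contribute zero (depth or velocity is 0).
Q = Σ qᵢ = 107.1 ft³/s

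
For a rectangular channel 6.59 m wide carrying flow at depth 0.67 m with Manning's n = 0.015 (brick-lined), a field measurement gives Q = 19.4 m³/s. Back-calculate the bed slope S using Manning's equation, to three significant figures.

0.00948

A = b·y = 6.59 × 0.67 = 4.415 m²
P = b + 2y = 6.59 + 2×0.67 = 7.930 m
R = A/P = 4.415/7.930 = 0.5568 m
S = (Q·n / (1·A·R^(2/3)))² = (19.4×0.015 / (1×4.415×0.6768))² = 0.009483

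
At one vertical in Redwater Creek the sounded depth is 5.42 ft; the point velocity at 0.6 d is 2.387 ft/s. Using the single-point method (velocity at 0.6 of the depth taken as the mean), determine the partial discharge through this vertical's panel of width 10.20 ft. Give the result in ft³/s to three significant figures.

v̄ = v₀.₆ = 2.387 ft/s
q = v̄ × d × w = 2.387 × 5.42 × 10.20 = 132.0 ft³/s

132 ft³/s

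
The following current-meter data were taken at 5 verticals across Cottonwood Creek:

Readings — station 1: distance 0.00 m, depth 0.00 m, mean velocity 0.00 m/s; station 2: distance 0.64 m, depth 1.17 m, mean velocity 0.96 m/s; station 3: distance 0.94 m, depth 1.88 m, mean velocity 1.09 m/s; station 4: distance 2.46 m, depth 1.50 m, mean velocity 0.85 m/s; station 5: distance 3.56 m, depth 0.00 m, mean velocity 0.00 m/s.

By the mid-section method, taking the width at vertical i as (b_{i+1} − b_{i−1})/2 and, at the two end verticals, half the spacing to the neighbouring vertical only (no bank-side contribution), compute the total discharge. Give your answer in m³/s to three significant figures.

4.06 m³/s

w_2 = (0.94 − 0.00)/2 = 0.47 m; q_2 = 0.96 × 1.17 × 0.47 = 0.5279 m³/s
w_3 = (2.46 − 0.64)/2 = 0.91 m; q_3 = 1.09 × 1.88 × 0.91 = 1.865 m³/s
w_4 = (3.56 − 0.94)/2 = 1.31 m; q_4 = 0.85 × 1.50 × 1.31 = 1.670 m³/s
Stations 1, 5 contribute zero (depth or velocity is 0).
Q = Σ qᵢ = 4.063 m³/s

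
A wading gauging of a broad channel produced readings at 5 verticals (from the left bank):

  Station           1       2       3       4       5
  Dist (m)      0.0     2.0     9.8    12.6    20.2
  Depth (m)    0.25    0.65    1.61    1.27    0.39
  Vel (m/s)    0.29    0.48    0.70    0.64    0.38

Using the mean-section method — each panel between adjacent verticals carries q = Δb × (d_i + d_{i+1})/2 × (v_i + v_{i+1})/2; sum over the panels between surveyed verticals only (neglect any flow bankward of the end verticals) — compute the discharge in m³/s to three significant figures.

Panel 1-2: Δb = 2 m, d̄ = (0.25+0.65)/2 = 0.45, v̄ = (0.29+0.48)/2 = 0.385 → q = 2×0.45×0.385 = 0.3465 m³/s
Panel 2-3: Δb = 7.8 m, d̄ = (0.65+1.61)/2 = 1.13, v̄ = (0.48+0.70)/2 = 0.59 → q = 7.8×1.13×0.59 = 5.200 m³/s
Panel 3-4: Δb = 2.8 m, d̄ = (1.61+1.27)/2 = 1.44, v̄ = (0.70+0.64)/2 = 0.67 → q = 2.8×1.44×0.67 = 2.701 m³/s
Panel 4-5: Δb = 7.6 m, d̄ = (1.27+0.39)/2 = 0.83, v̄ = (0.64+0.38)/2 = 0.51 → q = 7.6×0.83×0.51 = 3.217 m³/s
Q = Σ q = 11.47 m³/s

11.5 m³/s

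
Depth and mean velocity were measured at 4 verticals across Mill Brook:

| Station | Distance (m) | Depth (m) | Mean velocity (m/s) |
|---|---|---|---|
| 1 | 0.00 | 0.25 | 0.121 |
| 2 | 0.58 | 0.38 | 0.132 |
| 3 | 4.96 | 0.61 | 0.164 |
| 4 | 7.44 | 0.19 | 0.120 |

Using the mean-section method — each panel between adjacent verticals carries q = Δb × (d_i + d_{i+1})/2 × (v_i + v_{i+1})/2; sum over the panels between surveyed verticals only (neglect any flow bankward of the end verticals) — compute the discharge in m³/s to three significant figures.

0.485 m³/s

Panel 1-2: Δb = 0.58 m, d̄ = (0.25+0.38)/2 = 0.315, v̄ = (0.121+0.132)/2 = 0.1265 → q = 0.58×0.315×0.1265 = 0.02311 m³/s
Panel 2-3: Δb = 4.38 m, d̄ = (0.38+0.61)/2 = 0.495, v̄ = (0.132+0.164)/2 = 0.148 → q = 4.38×0.495×0.148 = 0.3209 m³/s
Panel 3-4: Δb = 2.48 m, d̄ = (0.61+0.19)/2 = 0.4, v̄ = (0.164+0.120)/2 = 0.142 → q = 2.48×0.4×0.142 = 0.1409 m³/s
Q = Σ q = 0.4849 m³/s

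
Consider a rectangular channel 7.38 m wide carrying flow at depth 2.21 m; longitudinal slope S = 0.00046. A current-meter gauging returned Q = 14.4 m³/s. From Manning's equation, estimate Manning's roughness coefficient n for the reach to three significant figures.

0.0301

A = b·y = 7.38 × 2.21 = 16.31 m²
P = b + 2y = 7.38 + 2×2.21 = 11.80 m
R = A/P = 16.31/11.80 = 1.382 m
n = (1/Q)·A·R^(2/3)·S^(1/2) = (1/14.4) × 16.31 × 1.241 × 0.02145 = 0.03014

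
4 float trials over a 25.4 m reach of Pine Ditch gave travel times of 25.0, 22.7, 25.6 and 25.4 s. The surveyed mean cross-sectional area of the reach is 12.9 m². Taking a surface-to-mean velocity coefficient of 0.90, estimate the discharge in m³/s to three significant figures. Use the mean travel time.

t̄ = (25.0 + 22.7 + 25.6 + 25.4) / 4 = 24.675 s
v_surface = L / t̄ = 25.4 / 24.675 = 1.029 m/s
v_mean = 0.90 × 1.029 = 0.9264 m/s
Q = A × v_mean = 12.9 × 0.9264 = 11.95 m³/s

12.0 m³/s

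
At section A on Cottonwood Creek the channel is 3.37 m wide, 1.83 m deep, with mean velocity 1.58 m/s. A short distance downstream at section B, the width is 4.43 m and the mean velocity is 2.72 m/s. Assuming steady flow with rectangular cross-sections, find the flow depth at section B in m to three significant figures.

0.809 m

Q = A₁V₁ = (3.37×1.83) × 1.58 = 9.744 m³/s
d₂ = Q/(b₂ V₂) = 9.744/(4.43×2.72) = 0.8087 m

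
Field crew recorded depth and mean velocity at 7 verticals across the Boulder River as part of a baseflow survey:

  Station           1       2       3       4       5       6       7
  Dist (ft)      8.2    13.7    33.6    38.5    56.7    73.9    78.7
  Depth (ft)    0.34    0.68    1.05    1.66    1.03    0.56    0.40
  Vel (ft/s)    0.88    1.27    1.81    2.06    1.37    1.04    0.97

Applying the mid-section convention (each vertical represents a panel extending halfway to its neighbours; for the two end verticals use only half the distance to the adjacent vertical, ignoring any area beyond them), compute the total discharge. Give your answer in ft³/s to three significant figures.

107 ft³/s

w_1 = (13.7 − 8.2)/2 = 2.75 ft; q_1 = 0.88 × 0.34 × 2.75 = 0.8228 ft³/s
w_2 = (33.6 − 8.2)/2 = 12.7 ft; q_2 = 1.27 × 0.68 × 12.7 = 10.97 ft³/s
w_3 = (38.5 − 13.7)/2 = 12.4 ft; q_3 = 1.81 × 1.05 × 12.4 = 23.57 ft³/s
w_4 = (56.7 − 33.6)/2 = 11.55 ft; q_4 = 2.06 × 1.66 × 11.55 = 39.50 ft³/s
w_5 = (73.9 − 38.5)/2 = 17.7 ft; q_5 = 1.37 × 1.03 × 17.7 = 24.98 ft³/s
w_6 = (78.7 − 56.7)/2 = 11 ft; q_6 = 1.04 × 0.56 × 11 = 6.406 ft³/s
w_7 = (78.7 − 73.9)/2 = 2.4 ft; q_7 = 0.97 × 0.40 × 2.4 = 0.9312 ft³/s
Q = Σ qᵢ = 107.2 ft³/s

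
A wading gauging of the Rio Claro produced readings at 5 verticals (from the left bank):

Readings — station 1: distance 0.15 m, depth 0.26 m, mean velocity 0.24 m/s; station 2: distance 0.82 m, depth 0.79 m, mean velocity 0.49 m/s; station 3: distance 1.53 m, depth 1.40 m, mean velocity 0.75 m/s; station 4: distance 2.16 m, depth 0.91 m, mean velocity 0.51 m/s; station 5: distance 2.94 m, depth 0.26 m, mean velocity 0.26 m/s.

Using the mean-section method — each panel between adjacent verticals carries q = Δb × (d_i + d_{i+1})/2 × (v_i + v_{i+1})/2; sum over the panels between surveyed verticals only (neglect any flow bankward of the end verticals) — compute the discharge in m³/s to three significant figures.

1.24 m³/s

Panel 1-2: Δb = 0.67 m, d̄ = (0.26+0.79)/2 = 0.525, v̄ = (0.24+0.49)/2 = 0.365 → q = 0.67×0.525×0.365 = 0.1284 m³/s
Panel 2-3: Δb = 0.71 m, d̄ = (0.79+1.40)/2 = 1.095, v̄ = (0.49+0.75)/2 = 0.62 → q = 0.71×1.095×0.62 = 0.4820 m³/s
Panel 3-4: Δb = 0.63 m, d̄ = (1.40+0.91)/2 = 1.155, v̄ = (0.75+0.51)/2 = 0.63 → q = 0.63×1.155×0.63 = 0.4584 m³/s
Panel 4-5: Δb = 0.78 m, d̄ = (0.91+0.26)/2 = 0.585, v̄ = (0.51+0.26)/2 = 0.385 → q = 0.78×0.585×0.385 = 0.1757 m³/s
Q = Σ q = 1.245 m³/s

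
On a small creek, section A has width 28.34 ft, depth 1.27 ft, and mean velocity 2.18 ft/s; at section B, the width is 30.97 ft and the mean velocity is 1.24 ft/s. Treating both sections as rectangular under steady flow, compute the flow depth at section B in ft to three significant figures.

2.04 ft

Q = A₁V₁ = (28.34×1.27) × 2.18 = 78.46 ft³/s
d₂ = Q/(b₂ V₂) = 78.46/(30.97×1.24) = 2.043 ft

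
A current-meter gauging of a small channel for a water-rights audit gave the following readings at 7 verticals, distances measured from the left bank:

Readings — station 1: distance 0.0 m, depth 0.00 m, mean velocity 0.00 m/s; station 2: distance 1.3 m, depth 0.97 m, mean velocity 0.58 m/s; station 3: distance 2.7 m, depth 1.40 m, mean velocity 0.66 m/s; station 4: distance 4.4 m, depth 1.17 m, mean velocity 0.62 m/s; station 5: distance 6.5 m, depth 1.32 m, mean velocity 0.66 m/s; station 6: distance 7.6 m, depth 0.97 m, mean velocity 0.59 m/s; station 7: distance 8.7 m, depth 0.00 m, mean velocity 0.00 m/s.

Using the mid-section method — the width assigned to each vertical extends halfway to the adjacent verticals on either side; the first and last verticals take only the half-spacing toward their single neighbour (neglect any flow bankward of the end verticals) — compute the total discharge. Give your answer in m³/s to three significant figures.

w_2 = (2.7 − 0.0)/2 = 1.35 m; q_2 = 0.58 × 0.97 × 1.35 = 0.7595 m³/s
w_3 = (4.4 − 1.3)/2 = 1.55 m; q_3 = 0.66 × 1.40 × 1.55 = 1.432 m³/s
w_4 = (6.5 − 2.7)/2 = 1.9 m; q_4 = 0.62 × 1.17 × 1.9 = 1.378 m³/s
w_5 = (7.6 − 4.4)/2 = 1.6 m; q_5 = 0.66 × 1.32 × 1.6 = 1.394 m³/s
w_6 = (8.7 − 6.5)/2 = 1.1 m; q_6 = 0.59 × 0.97 × 1.1 = 0.6295 m³/s
Stations 1, 7 contribute zero (depth or velocity is 0).
Q = Σ qᵢ = 5.593 m³/s

5.59 m³/s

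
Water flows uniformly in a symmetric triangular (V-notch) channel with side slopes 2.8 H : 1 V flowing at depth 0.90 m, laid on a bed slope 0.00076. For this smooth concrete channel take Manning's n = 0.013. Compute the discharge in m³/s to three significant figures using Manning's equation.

A = z·y² = 2.8×0.90² = 2.268 m²
P = 2y√(1+z²) = 2×0.90×√(1+2.8²) = 5.352 m
R = A/P = 2.268/5.352 = 0.4238 m
Q = (1/n)·A·R^(2/3)·S^(1/2) = (1/0.013) × 2.268 × 0.4238^(2/3) × 0.00076^(1/2) = 2.714 m³/s

2.71 m³/s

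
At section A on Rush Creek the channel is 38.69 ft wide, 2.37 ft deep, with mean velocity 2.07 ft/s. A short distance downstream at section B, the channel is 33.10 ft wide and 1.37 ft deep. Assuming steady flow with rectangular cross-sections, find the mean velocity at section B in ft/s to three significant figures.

Q = A₁V₁ = (38.69×2.37) × 2.07 = 189.8 ft³/s
A₂ = 33.10 × 1.37 = 45.35 ft²
V₂ = Q/A₂ = 189.8/45.35 = 4.186 ft/s

4.19 ft/s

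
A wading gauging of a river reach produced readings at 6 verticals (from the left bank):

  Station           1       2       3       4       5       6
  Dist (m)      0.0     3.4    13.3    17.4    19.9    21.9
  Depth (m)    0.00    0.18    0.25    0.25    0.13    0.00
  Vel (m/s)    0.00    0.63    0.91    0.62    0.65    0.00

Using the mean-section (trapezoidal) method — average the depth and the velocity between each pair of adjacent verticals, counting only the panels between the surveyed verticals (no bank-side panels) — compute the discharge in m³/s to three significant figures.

Panel 1-2: Δb = 3.4 m, d̄ = (0.00+0.18)/2 = 0.09, v̄ = (0.00+0.63)/2 = 0.315 → q = 3.4×0.09×0.315 = 0.09639 m³/s
Panel 2-3: Δb = 9.9 m, d̄ = (0.18+0.25)/2 = 0.215, v̄ = (0.63+0.91)/2 = 0.77 → q = 9.9×0.215×0.77 = 1.639 m³/s
Panel 3-4: Δb = 4.1 m, d̄ = (0.25+0.25)/2 = 0.25, v̄ = (0.91+0.62)/2 = 0.765 → q = 4.1×0.25×0.765 = 0.7841 m³/s
Panel 4-5: Δb = 2.5 m, d̄ = (0.25+0.13)/2 = 0.19, v̄ = (0.62+0.65)/2 = 0.635 → q = 2.5×0.19×0.635 = 0.3016 m³/s
Panel 5-6: Δb = 2 m, d̄ = (0.13+0.00)/2 = 0.065, v̄ = (0.65+0.00)/2 = 0.325 → q = 2×0.065×0.325 = 0.04225 m³/s
Q = Σ q = 2.863 m³/s

2.86 m³/s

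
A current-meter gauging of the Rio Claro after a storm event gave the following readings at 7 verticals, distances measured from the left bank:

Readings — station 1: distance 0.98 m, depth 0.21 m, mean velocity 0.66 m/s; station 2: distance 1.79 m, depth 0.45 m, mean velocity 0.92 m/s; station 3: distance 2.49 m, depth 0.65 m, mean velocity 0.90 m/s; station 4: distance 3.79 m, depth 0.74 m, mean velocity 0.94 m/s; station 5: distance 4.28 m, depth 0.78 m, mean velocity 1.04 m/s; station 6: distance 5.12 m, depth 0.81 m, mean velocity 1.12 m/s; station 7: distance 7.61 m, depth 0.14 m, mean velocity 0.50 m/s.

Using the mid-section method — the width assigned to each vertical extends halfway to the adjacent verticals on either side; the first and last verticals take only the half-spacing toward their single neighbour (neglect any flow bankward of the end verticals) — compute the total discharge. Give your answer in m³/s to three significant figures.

w_1 = (1.79 − 0.98)/2 = 0.405 m; q_1 = 0.66 × 0.21 × 0.405 = 0.05613 m³/s
w_2 = (2.49 − 0.98)/2 = 0.755 m; q_2 = 0.92 × 0.45 × 0.755 = 0.3126 m³/s
w_3 = (3.79 − 1.79)/2 = 1 m; q_3 = 0.90 × 0.65 × 1 = 0.5850 m³/s
w_4 = (4.28 − 2.49)/2 = 0.895 m; q_4 = 0.94 × 0.74 × 0.895 = 0.6226 m³/s
w_5 = (5.12 − 3.79)/2 = 0.665 m; q_5 = 1.04 × 0.78 × 0.665 = 0.5394 m³/s
w_6 = (7.61 − 4.28)/2 = 1.665 m; q_6 = 1.12 × 0.81 × 1.665 = 1.510 m³/s
w_7 = (7.61 − 5.12)/2 = 1.245 m; q_7 = 0.50 × 0.14 × 1.245 = 0.08715 m³/s
Q = Σ qᵢ = 3.713 m³/s

3.71 m³/s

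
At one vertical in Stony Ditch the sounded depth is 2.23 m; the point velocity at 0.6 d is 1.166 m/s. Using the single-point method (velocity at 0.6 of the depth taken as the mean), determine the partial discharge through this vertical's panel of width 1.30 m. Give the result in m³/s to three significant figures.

3.38 m³/s

v̄ = v₀.₆ = 1.166 m/s
q = v̄ × d × w = 1.166 × 2.23 × 1.30 = 3.380 m³/s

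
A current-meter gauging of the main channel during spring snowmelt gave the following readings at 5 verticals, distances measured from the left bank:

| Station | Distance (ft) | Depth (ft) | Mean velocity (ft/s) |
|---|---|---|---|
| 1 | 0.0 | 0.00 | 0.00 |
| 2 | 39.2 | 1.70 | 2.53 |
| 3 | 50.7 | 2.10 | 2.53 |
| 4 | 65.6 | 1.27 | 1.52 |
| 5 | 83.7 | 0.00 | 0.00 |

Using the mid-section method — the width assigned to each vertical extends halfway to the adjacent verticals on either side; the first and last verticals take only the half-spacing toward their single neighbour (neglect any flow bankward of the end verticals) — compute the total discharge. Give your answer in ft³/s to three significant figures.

211 ft³/s

w_2 = (50.7 − 0.0)/2 = 25.35 ft; q_2 = 2.53 × 1.70 × 25.35 = 109.0 ft³/s
w_3 = (65.6 − 39.2)/2 = 13.2 ft; q_3 = 2.53 × 2.10 × 13.2 = 70.13 ft³/s
w_4 = (83.7 − 50.7)/2 = 16.5 ft; q_4 = 1.52 × 1.27 × 16.5 = 31.85 ft³/s
Stations 1, 5 contribute zero (depth or velocity is 0).
Q = Σ qᵢ = 211.0 ft³/s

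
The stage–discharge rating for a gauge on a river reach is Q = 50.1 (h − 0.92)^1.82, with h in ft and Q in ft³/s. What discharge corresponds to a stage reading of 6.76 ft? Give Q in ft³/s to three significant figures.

Q = 50.1 × (6.76 − 0.92)^1.82 = 50.1 × 5.84^1.82 = 1244 ft³/s

1240 ft³/s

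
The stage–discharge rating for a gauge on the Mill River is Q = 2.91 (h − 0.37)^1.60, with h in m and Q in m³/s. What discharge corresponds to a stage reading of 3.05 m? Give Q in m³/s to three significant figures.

Q = 2.91 × (3.05 − 0.37)^1.60 = 2.91 × 2.68^1.60 = 14.09 m³/s

14.1 m³/s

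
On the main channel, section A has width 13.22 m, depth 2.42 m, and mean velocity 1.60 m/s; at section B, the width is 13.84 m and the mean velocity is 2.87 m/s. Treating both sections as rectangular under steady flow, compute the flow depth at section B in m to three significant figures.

Q = A₁V₁ = (13.22×2.42) × 1.60 = 51.19 m³/s
d₂ = Q/(b₂ V₂) = 51.19/(13.84×2.87) = 1.289 m

1.29 m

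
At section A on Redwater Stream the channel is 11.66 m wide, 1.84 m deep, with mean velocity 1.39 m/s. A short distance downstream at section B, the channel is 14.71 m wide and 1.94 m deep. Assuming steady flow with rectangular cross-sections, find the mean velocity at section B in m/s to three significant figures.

1.05 m/s

Q = A₁V₁ = (11.66×1.84) × 1.39 = 29.82 m³/s
A₂ = 14.71 × 1.94 = 28.54 m²
V₂ = Q/A₂ = 29.82/28.54 = 1.045 m/s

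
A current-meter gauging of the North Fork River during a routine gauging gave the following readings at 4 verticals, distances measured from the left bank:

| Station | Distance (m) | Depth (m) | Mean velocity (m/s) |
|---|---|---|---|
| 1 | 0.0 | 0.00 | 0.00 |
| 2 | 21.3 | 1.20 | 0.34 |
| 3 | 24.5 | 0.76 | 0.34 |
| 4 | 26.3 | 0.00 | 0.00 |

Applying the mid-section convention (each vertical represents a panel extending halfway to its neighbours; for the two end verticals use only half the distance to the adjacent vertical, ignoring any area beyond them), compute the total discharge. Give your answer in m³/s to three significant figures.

w_2 = (24.5 − 0.0)/2 = 12.25 m; q_2 = 0.34 × 1.20 × 12.25 = 4.998 m³/s
w_3 = (26.3 − 21.3)/2 = 2.5 m; q_3 = 0.34 × 0.76 × 2.5 = 0.6460 m³/s
Stations 1, 4 contribute zero (depth or velocity is 0).
Q = Σ qᵢ = 5.644 m³/s

5.64 m³/s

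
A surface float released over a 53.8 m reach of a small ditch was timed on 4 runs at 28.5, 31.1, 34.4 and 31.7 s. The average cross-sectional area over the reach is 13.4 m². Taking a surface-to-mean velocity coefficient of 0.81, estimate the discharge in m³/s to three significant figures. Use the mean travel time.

t̄ = (28.5 + 31.1 + 34.4 + 31.7) / 4 = 31.425 s
v_surface = L / t̄ = 53.8 / 31.425 = 1.712 m/s
v_mean = 0.81 × 1.712 = 1.387 m/s
Q = A × v_mean = 13.4 × 1.387 = 18.58 m³/s

18.6 m³/s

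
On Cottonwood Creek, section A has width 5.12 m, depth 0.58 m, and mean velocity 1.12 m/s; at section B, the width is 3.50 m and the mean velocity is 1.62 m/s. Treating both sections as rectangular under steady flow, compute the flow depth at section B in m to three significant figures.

0.587 m

Q = A₁V₁ = (5.12×0.58) × 1.12 = 3.326 m³/s
d₂ = Q/(b₂ V₂) = 3.326/(3.50×1.62) = 0.5866 m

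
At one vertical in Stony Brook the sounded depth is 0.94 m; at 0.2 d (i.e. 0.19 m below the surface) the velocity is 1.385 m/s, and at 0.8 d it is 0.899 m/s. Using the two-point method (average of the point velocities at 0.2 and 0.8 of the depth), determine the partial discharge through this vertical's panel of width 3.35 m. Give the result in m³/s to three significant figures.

3.60 m³/s

v̄ = (1.385 + 0.899) / 2 = 1.142 m/s
q = v̄ × d × w = 1.142 × 0.94 × 3.35 = 3.596 m³/s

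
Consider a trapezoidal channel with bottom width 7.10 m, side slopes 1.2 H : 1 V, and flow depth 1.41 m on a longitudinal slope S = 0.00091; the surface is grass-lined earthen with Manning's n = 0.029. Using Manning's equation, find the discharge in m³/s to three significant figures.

13.6 m³/s

A = (b + z·y)·y = (7.10 + 1.2×1.41)×1.41 = 12.40 m²
P = b + 2y√(1+z²) = 7.10 + 2×1.41×√(1+1.2²) = 11.50 m
R = A/P = 12.40/11.50 = 1.078 m
Q = (1/n)·A·R^(2/3)·S^(1/2) = (1/0.029) × 12.40 × 1.078^(2/3) × 0.00091^(1/2) = 13.55 m³/s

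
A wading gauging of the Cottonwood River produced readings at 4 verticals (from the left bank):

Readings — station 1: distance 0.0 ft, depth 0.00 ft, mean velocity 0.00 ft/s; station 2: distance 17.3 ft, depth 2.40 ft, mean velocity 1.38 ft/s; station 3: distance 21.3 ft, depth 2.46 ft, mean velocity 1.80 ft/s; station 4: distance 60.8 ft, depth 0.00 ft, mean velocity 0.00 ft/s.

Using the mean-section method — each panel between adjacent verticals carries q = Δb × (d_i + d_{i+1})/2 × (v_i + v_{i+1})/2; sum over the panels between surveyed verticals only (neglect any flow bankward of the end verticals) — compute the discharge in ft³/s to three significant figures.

73.5 ft³/s

Panel 1-2: Δb = 17.3 ft, d̄ = (0.00+2.40)/2 = 1.2, v̄ = (0.00+1.38)/2 = 0.69 → q = 17.3×1.2×0.69 = 14.32 ft³/s
Panel 2-3: Δb = 4 ft, d̄ = (2.40+2.46)/2 = 2.43, v̄ = (1.38+1.80)/2 = 1.59 → q = 4×2.43×1.59 = 15.45 ft³/s
Panel 3-4: Δb = 39.5 ft, d̄ = (2.46+0.00)/2 = 1.23, v̄ = (1.80+0.00)/2 = 0.9 → q = 39.5×1.23×0.9 = 43.73 ft³/s
Q = Σ q = 73.51 ft³/s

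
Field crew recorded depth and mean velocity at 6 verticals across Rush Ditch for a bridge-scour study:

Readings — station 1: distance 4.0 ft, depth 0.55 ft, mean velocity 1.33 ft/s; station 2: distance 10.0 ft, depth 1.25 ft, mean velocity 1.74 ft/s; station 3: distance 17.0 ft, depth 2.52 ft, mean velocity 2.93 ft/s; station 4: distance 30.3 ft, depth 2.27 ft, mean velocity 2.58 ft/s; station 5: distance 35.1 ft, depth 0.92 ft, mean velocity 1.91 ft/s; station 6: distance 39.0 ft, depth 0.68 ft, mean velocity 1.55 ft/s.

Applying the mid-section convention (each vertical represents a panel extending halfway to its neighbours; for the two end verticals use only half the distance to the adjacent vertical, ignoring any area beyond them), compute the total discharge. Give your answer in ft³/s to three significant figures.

154 ft³/s

w_1 = (10.0 − 4.0)/2 = 3 ft; q_1 = 1.33 × 0.55 × 3 = 2.195 ft³/s
w_2 = (17.0 − 4.0)/2 = 6.5 ft; q_2 = 1.74 × 1.25 × 6.5 = 14.14 ft³/s
w_3 = (30.3 − 10.0)/2 = 10.15 ft; q_3 = 2.93 × 2.52 × 10.15 = 74.94 ft³/s
w_4 = (35.1 − 17.0)/2 = 9.05 ft; q_4 = 2.58 × 2.27 × 9.05 = 53.00 ft³/s
w_5 = (39.0 − 30.3)/2 = 4.35 ft; q_5 = 1.91 × 0.92 × 4.35 = 7.644 ft³/s
w_6 = (39.0 − 35.1)/2 = 1.95 ft; q_6 = 1.55 × 0.68 × 1.95 = 2.055 ft³/s
Q = Σ qᵢ = 154.0 ft³/s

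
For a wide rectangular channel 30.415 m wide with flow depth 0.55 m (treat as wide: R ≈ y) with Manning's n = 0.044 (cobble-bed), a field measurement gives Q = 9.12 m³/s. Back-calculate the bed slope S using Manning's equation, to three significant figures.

0.00128

A = b·y = 30.415 × 0.55 = 16.73 m²
Wide channel: R ≈ y = 0.55 m
S = (Q·n / (1·A·R^(2/3)))² = (9.12×0.044 / (1×16.73×0.6713))² = 0.001277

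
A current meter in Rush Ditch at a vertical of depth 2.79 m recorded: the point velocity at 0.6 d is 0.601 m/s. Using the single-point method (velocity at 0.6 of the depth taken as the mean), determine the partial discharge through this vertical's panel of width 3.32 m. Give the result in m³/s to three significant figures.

v̄ = v₀.₆ = 0.601 m/s
q = v̄ × d × w = 0.6010 × 2.79 × 3.32 = 5.567 m³/s

5.57 m³/s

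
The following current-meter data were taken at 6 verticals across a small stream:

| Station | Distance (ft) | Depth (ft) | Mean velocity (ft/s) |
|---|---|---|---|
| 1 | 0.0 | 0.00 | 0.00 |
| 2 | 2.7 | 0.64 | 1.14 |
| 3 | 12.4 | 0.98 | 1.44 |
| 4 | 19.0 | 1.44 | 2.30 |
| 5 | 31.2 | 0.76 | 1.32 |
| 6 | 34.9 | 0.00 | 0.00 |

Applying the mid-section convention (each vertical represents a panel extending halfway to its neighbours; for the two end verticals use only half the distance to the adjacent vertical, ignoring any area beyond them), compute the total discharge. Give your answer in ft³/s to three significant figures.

w_2 = (12.4 − 0.0)/2 = 6.2 ft; q_2 = 1.14 × 0.64 × 6.2 = 4.524 ft³/s
w_3 = (19.0 − 2.7)/2 = 8.15 ft; q_3 = 1.44 × 0.98 × 8.15 = 11.50 ft³/s
w_4 = (31.2 − 12.4)/2 = 9.4 ft; q_4 = 2.30 × 1.44 × 9.4 = 31.13 ft³/s
w_5 = (34.9 − 19.0)/2 = 7.95 ft; q_5 = 1.32 × 0.76 × 7.95 = 7.975 ft³/s
Stations 1, 6 contribute zero (depth or velocity is 0).
Q = Σ qᵢ = 55.13 ft³/s

55.1 ft³/s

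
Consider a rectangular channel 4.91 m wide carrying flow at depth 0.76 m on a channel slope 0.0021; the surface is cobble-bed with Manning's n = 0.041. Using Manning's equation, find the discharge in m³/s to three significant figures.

A = b·y = 4.91 × 0.76 = 3.732 m²
P = b + 2y = 4.91 + 2×0.76 = 6.430 m
R = A/P = 3.732/6.430 = 0.5803 m
Q = (1/n)·A·R^(2/3)·S^(1/2) = (1/0.041) × 3.732 × 0.5803^(2/3) × 0.0021^(1/2) = 2.902 m³/s

2.90 m³/s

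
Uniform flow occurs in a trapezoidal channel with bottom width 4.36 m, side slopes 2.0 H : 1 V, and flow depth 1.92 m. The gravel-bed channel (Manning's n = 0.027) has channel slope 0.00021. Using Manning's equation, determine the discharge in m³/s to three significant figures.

9.63 m³/s

A = (b + z·y)·y = (4.36 + 2.0×1.92)×1.92 = 15.74 m²
P = b + 2y√(1+z²) = 4.36 + 2×1.92×√(1+2.0²) = 12.95 m
R = A/P = 15.74/12.95 = 1.216 m
Q = (1/n)·A·R^(2/3)·S^(1/2) = (1/0.027) × 15.74 × 1.216^(2/3) × 0.00021^(1/2) = 9.627 m³/s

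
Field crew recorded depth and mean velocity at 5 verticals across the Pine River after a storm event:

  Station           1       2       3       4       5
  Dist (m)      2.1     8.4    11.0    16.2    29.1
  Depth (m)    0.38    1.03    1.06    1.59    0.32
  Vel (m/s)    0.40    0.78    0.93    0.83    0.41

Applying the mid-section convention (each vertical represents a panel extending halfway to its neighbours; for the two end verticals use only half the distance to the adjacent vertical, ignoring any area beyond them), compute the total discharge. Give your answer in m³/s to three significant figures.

w_1 = (8.4 − 2.1)/2 = 3.15 m; q_1 = 0.40 × 0.38 × 3.15 = 0.4788 m³/s
w_2 = (11.0 − 2.1)/2 = 4.45 m; q_2 = 0.78 × 1.03 × 4.45 = 3.575 m³/s
w_3 = (16.2 − 8.4)/2 = 3.9 m; q_3 = 0.93 × 1.06 × 3.9 = 3.845 m³/s
w_4 = (29.1 − 11.0)/2 = 9.05 m; q_4 = 0.83 × 1.59 × 9.05 = 11.94 m³/s
w_5 = (29.1 − 16.2)/2 = 6.45 m; q_5 = 0.41 × 0.32 × 6.45 = 0.8462 m³/s
Q = Σ qᵢ = 20.69 m³/s

20.7 m³/s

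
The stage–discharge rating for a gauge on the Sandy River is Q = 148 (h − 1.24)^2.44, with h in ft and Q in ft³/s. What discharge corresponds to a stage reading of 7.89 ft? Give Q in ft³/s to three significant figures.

Q = 148 × (7.89 − 1.24)^2.44 = 148 × 6.65^2.44 = 15060 ft³/s

15100 ft³/s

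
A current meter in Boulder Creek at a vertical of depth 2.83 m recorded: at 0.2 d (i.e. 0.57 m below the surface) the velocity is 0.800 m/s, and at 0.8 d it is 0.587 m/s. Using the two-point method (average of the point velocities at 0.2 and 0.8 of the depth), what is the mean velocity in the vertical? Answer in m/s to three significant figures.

v̄ = (0.800 + 0.587) / 2 = 0.6935 m/s

0.694 m/s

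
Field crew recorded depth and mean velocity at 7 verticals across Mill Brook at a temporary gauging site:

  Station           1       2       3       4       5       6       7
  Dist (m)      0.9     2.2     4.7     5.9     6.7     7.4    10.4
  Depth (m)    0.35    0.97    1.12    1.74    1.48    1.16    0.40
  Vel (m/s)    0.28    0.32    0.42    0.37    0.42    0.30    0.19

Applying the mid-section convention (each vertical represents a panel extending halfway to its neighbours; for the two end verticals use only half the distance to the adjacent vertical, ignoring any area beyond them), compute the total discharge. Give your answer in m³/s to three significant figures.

3.39 m³/s

w_1 = (2.2 − 0.9)/2 = 0.65 m; q_1 = 0.28 × 0.35 × 0.65 = 0.06370 m³/s
w_2 = (4.7 − 0.9)/2 = 1.9 m; q_2 = 0.32 × 0.97 × 1.9 = 0.5898 m³/s
w_3 = (5.9 − 2.2)/2 = 1.85 m; q_3 = 0.42 × 1.12 × 1.85 = 0.8702 m³/s
w_4 = (6.7 − 4.7)/2 = 1 m; q_4 = 0.37 × 1.74 × 1 = 0.6438 m³/s
w_5 = (7.4 − 5.9)/2 = 0.75 m; q_5 = 0.42 × 1.48 × 0.75 = 0.4662 m³/s
w_6 = (10.4 − 6.7)/2 = 1.85 m; q_6 = 0.30 × 1.16 × 1.85 = 0.6438 m³/s
w_7 = (10.4 − 7.4)/2 = 1.5 m; q_7 = 0.19 × 0.40 × 1.5 = 0.1140 m³/s
Q = Σ qᵢ = 3.392 m³/s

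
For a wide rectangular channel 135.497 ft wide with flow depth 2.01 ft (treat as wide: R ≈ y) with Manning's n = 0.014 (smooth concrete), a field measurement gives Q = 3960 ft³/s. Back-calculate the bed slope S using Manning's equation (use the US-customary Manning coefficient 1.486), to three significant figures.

A = b·y = 135.497 × 2.01 = 272.3 ft²
Wide channel: R ≈ y = 2.01 ft
S = (Q·n / (1.486·A·R^(2/3)))² = (3960×0.014 / (1.486×272.3×1.593))² = 0.007398

0.00740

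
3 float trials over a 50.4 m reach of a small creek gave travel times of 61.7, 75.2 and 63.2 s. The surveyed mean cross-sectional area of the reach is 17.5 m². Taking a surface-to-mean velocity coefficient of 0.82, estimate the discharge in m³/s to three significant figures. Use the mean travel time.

t̄ = (61.7 + 75.2 + 63.2) / 3 = 66.7 s
v_surface = L / t̄ = 50.4 / 66.7 = 0.7556 m/s
v_mean = 0.82 × 0.7556 = 0.6196 m/s
Q = A × v_mean = 17.5 × 0.6196 = 10.84 m³/s

10.8 m³/s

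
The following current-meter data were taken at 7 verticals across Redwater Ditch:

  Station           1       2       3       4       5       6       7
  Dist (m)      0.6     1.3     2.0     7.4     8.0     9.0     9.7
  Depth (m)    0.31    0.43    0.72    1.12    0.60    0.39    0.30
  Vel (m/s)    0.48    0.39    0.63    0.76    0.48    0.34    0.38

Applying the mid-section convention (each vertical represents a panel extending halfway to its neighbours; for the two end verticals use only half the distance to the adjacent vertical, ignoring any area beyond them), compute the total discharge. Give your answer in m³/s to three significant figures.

w_1 = (1.3 − 0.6)/2 = 0.35 m; q_1 = 0.48 × 0.31 × 0.35 = 0.05208 m³/s
w_2 = (2.0 − 0.6)/2 = 0.7 m; q_2 = 0.39 × 0.43 × 0.7 = 0.1174 m³/s
w_3 = (7.4 − 1.3)/2 = 3.05 m; q_3 = 0.63 × 0.72 × 3.05 = 1.383 m³/s
w_4 = (8.0 − 2.0)/2 = 3 m; q_4 = 0.76 × 1.12 × 3 = 2.554 m³/s
w_5 = (9.0 − 7.4)/2 = 0.8 m; q_5 = 0.48 × 0.60 × 0.8 = 0.2304 m³/s
w_6 = (9.7 − 8.0)/2 = 0.85 m; q_6 = 0.34 × 0.39 × 0.85 = 0.1127 m³/s
w_7 = (9.7 − 9.0)/2 = 0.35 m; q_7 = 0.38 × 0.30 × 0.35 = 0.03990 m³/s
Q = Σ qᵢ = 4.490 m³/s

4.49 m³/s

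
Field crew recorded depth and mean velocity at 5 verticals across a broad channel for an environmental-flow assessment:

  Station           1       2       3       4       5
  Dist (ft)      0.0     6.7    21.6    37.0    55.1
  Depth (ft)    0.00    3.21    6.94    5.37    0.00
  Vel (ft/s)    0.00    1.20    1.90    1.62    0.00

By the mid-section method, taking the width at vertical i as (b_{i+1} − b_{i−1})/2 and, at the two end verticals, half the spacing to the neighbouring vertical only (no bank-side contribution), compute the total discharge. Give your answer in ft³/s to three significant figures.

387 ft³/s

w_2 = (21.6 − 0.0)/2 = 10.8 ft; q_2 = 1.20 × 3.21 × 10.8 = 41.60 ft³/s
w_3 = (37.0 − 6.7)/2 = 15.15 ft; q_3 = 1.90 × 6.94 × 15.15 = 199.8 ft³/s
w_4 = (55.1 − 21.6)/2 = 16.75 ft; q_4 = 1.62 × 5.37 × 16.75 = 145.7 ft³/s
Stations 1, 5 contribute zero (depth or velocity is 0).
Q = Σ qᵢ = 387.1 ft³/s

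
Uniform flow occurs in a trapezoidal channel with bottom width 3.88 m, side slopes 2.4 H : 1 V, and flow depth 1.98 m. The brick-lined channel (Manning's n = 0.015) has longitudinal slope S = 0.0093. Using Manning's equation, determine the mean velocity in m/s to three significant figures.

7.28 m/s

A = (b + z·y)·y = (3.88 + 2.4×1.98)×1.98 = 17.09 m²
P = b + 2y√(1+z²) = 3.88 + 2×1.98×√(1+2.4²) = 14.18 m
R = A/P = 17.09/14.18 = 1.206 m
Q = (1/n)·A·R^(2/3)·S^(1/2) = (1/0.015) × 17.09 × 1.206^(2/3) × 0.0093^(1/2) = 124.5 m³/s
V = Q/A = 124.5/17.09 = 7.283 m/s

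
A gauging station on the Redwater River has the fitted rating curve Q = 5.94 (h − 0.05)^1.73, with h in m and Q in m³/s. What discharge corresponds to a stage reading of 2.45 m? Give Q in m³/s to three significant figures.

Q = 5.94 × (2.45 − 0.05)^1.73 = 5.94 × 2.4^1.73 = 27.01 m³/s

27.0 m³/s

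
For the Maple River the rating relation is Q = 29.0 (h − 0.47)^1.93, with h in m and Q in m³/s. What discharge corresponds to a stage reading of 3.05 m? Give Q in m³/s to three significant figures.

181 m³/s

Q = 29.0 × (3.05 − 0.47)^1.93 = 29.0 × 2.58^1.93 = 180.6 m³/s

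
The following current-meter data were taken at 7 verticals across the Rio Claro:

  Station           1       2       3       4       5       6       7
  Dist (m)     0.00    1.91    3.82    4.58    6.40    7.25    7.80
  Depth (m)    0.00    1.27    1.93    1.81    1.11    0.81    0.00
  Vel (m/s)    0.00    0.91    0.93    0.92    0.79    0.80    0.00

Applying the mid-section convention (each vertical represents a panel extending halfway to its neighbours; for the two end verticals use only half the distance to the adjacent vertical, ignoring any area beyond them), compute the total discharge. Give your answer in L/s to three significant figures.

w_2 = (3.82 − 0.00)/2 = 1.91 m; q_2 = 0.91 × 1.27 × 1.91 = 2.207 m³/s
w_3 = (4.58 − 1.91)/2 = 1.335 m; q_3 = 0.93 × 1.93 × 1.335 = 2.396 m³/s
w_4 = (6.40 − 3.82)/2 = 1.29 m; q_4 = 0.92 × 1.81 × 1.29 = 2.148 m³/s
w_5 = (7.25 − 4.58)/2 = 1.335 m; q_5 = 0.79 × 1.11 × 1.335 = 1.171 m³/s
w_6 = (7.80 − 6.40)/2 = 0.7 m; q_6 = 0.80 × 0.81 × 0.7 = 0.4536 m³/s
Stations 1, 7 contribute zero (depth or velocity is 0).
Q = Σ qᵢ = 8.376 m³/s
= 8.376 × 1000 = 8376 L/s

8380 L/s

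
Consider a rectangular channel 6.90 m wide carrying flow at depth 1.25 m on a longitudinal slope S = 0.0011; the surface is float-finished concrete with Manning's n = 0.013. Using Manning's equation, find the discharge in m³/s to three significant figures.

A = b·y = 6.90 × 1.25 = 8.625 m²
P = b + 2y = 6.90 + 2×1.25 = 9.400 m
R = A/P = 8.625/9.400 = 0.9176 m
Q = (1/n)·A·R^(2/3)·S^(1/2) = (1/0.013) × 8.625 × 0.9176^(2/3) × 0.0011^(1/2) = 20.78 m³/s

20.8 m³/s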